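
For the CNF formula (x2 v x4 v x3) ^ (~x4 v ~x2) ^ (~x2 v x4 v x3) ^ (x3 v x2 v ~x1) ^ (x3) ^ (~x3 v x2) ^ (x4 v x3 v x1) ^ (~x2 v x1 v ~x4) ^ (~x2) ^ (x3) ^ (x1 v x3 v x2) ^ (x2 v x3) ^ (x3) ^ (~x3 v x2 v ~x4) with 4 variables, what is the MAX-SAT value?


Enumerate all 16 truth assignments.
For each, count how many of the 14 clauses are satisfied.
The formula is not fully satisfiable, so the maximum is below 14.
Maximum simultaneously satisfiable clauses = 13.

13


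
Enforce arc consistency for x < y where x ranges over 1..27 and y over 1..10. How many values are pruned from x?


For the constraint x < y, x needs a supporting value in y's domain.
x can be at most 9 (one less than y's maximum).
Valid x values from domain: 9 out of 27.
Pruned = 27 - 9 = 18.

18


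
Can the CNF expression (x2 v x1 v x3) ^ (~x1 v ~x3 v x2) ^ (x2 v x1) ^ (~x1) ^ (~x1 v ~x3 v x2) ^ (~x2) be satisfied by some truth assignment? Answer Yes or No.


Check all 8 possible truth assignments.
Number of satisfying assignments found: 0.
The formula is unsatisfiable.

No


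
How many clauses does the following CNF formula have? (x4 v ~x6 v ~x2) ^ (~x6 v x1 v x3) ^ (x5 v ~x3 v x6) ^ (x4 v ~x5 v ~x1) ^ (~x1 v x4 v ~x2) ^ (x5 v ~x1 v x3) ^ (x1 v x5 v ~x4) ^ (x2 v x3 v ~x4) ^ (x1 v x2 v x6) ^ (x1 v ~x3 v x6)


Each group enclosed in parentheses joined by ^ is one clause.
Counting the conjuncts: 10 clauses.

10


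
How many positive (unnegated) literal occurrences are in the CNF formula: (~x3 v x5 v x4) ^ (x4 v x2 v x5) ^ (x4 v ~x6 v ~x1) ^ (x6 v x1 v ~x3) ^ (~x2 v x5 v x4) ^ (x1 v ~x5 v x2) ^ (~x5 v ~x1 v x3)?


Scan each clause for unnegated literals.
Clause 1: 2 positive; Clause 2: 3 positive; Clause 3: 1 positive; Clause 4: 2 positive; Clause 5: 2 positive; Clause 6: 2 positive; Clause 7: 1 positive.
Total positive literal occurrences = 13.

13


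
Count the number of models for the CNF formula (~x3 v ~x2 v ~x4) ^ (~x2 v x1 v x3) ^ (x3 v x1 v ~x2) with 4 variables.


Enumerate all 16 truth assignments over 4 variables.
Test each against every clause.
Satisfying assignments found: 12.

12


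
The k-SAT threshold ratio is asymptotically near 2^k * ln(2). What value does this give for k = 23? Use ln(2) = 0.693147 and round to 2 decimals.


Using the asymptotic formula: threshold ~ 2^k * ln(2).
2^23 = 8388608.
8388608 * 0.693147 = 5814538.47.

5814538.47


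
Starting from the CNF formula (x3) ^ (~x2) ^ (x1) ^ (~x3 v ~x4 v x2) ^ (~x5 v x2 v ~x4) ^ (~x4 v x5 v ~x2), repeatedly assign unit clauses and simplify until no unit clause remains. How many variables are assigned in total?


Unit propagation repeatedly assigns the literal in any unit clause, then simplifies.
Assignments in order: x3 = T, x2 = F, x1 = T, x4 = F.
No further unit clauses remain.
Total variables assigned = 4.

4


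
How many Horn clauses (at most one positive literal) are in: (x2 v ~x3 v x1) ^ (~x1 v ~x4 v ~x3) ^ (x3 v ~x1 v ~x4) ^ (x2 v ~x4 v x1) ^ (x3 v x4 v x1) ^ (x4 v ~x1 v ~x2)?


A Horn clause has at most one positive literal.
Clause 1: 2 positive lit(s) -> not Horn
Clause 2: 0 positive lit(s) -> Horn
Clause 3: 1 positive lit(s) -> Horn
Clause 4: 2 positive lit(s) -> not Horn
Clause 5: 3 positive lit(s) -> not Horn
Clause 6: 1 positive lit(s) -> Horn
Total Horn clauses = 3.

3


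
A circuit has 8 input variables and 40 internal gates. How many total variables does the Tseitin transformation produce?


The Tseitin transformation introduces one auxiliary variable per gate.
Total variables = inputs + gates = 8 + 40 = 48.

48


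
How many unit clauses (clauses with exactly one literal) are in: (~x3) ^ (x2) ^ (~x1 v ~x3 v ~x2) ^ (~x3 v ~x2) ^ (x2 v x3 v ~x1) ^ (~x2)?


A unit clause contains exactly one literal.
Unit clauses found: (~x3), (x2), (~x2).
Count = 3.

3


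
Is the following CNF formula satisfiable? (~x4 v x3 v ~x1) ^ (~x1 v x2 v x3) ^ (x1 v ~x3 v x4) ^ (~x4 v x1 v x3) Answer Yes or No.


Check all 16 possible truth assignments.
Number of satisfying assignments found: 9.
The formula is satisfiable.

Yes


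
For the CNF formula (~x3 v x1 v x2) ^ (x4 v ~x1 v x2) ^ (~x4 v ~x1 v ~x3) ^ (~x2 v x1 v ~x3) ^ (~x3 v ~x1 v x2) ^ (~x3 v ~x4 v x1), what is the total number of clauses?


Each group enclosed in parentheses joined by ^ is one clause.
Counting the conjuncts: 6 clauses.

6


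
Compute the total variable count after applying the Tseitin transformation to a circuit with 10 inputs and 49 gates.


The Tseitin transformation introduces one auxiliary variable per gate.
Total variables = inputs + gates = 10 + 49 = 59.

59


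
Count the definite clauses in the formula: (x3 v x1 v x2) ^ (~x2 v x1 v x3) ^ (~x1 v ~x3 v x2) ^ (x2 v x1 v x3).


A definite clause has exactly one positive literal.
Clause 1: 3 positive -> not definite
Clause 2: 2 positive -> not definite
Clause 3: 1 positive -> definite
Clause 4: 3 positive -> not definite
Definite clause count = 1.

1


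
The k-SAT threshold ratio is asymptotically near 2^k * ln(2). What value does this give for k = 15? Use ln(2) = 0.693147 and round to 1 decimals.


Using the asymptotic formula: threshold ~ 2^k * ln(2).
2^15 = 32768.
32768 * 0.693147 = 22713.0.

22713.0


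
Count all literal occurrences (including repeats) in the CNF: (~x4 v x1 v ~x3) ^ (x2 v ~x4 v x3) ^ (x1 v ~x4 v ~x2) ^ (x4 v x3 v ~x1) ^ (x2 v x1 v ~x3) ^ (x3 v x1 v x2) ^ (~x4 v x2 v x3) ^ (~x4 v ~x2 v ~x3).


Clause lengths: 3, 3, 3, 3, 3, 3, 3, 3.
Sum = 3 + 3 + 3 + 3 + 3 + 3 + 3 + 3 = 24.

24


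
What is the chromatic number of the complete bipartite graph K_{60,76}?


K_{60,76} is bipartite by definition: the two parts are independent sets, with every edge crossing between them.
Color all vertices in one part with color 1 and all vertices in the other part with color 2.
Since the graph has at least one edge, one color does not suffice.
Chromatic number = 2.

2


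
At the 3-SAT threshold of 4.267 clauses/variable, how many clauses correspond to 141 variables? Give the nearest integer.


The 3-SAT phase transition occurs at approximately 4.267 clauses per variable.
m = 4.267 * 141 = 601.647.
Rounded to nearest integer: 602.

602


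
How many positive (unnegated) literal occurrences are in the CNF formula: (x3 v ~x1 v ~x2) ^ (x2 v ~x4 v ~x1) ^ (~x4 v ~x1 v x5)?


Scan each clause for unnegated literals.
Clause 1: 1 positive; Clause 2: 1 positive; Clause 3: 1 positive.
Total positive literal occurrences = 3.

3


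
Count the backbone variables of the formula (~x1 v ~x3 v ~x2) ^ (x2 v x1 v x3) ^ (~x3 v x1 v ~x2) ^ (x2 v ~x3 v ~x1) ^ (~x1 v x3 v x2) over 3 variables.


Find all satisfying assignments: 3 model(s).
Check which variables have the same value in every model.
No variable is fixed across all models.
Backbone size = 0.

0


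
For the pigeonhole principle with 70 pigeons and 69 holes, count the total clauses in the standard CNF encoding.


The PHP encoding has two parts:
1) At-least-one-hole clauses: 70 (one per pigeon, each with 69 literals).
2) At-most-one-pigeon-per-hole clauses: 69 holes * C(70,2) = 69 * 2415 = 166635.
Total clauses = 70 + 166635 = 166705.

166705


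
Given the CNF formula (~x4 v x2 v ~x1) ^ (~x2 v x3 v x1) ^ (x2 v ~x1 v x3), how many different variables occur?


Identify each distinct variable in the formula.
Variables found: x1, x2, x3, x4.
Total distinct variables = 4.

4


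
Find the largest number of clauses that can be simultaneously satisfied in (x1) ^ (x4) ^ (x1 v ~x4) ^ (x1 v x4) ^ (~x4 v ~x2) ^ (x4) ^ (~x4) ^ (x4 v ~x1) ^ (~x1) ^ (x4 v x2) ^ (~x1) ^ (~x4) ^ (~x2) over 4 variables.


Enumerate all 16 truth assignments.
For each, count how many of the 13 clauses are satisfied.
The formula is not fully satisfiable, so the maximum is below 13.
Maximum simultaneously satisfiable clauses = 9.

9


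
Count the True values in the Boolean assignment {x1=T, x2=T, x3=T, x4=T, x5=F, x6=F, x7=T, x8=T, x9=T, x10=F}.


The weight is the number of variables assigned True.
True variables: x1, x2, x3, x4, x7, x8, x9.
Weight = 7.

7


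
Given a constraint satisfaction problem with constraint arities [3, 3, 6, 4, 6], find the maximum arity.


The arities are: 3, 3, 6, 4, 6.
Scan for the maximum value.
Maximum arity = 6.

6


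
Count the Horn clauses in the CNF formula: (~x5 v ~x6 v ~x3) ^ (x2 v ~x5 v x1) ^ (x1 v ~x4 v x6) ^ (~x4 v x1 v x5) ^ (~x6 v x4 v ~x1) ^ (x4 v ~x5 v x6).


A Horn clause has at most one positive literal.
Clause 1: 0 positive lit(s) -> Horn
Clause 2: 2 positive lit(s) -> not Horn
Clause 3: 2 positive lit(s) -> not Horn
Clause 4: 2 positive lit(s) -> not Horn
Clause 5: 1 positive lit(s) -> Horn
Clause 6: 2 positive lit(s) -> not Horn
Total Horn clauses = 2.

2


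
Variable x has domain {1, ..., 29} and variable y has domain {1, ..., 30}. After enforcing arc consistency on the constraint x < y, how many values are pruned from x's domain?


For the constraint x < y, x needs a supporting value in y's domain.
x can be at most 29 (one less than y's maximum).
Valid x values from domain: 29 out of 29.
Pruned = 29 - 29 = 0.

0


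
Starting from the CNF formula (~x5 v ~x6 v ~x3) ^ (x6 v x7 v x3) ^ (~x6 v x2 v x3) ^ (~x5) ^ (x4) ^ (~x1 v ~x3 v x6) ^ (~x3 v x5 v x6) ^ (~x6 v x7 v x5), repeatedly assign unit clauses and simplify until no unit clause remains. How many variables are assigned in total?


Unit propagation repeatedly assigns the literal in any unit clause, then simplifies.
Assignments in order: x5 = F, x4 = T.
No further unit clauses remain.
Total variables assigned = 2.

2


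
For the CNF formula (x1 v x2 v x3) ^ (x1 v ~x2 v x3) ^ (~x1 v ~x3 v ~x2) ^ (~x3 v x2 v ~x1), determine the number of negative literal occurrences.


Scan each clause for negated literals.
Clause 1: 0 negative; Clause 2: 1 negative; Clause 3: 3 negative; Clause 4: 2 negative.
Total negative literal occurrences = 6.

6


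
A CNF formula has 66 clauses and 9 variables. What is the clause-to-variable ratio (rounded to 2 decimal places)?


Clause-to-variable ratio = clauses / variables.
66 / 9 = 7.33.

7.33


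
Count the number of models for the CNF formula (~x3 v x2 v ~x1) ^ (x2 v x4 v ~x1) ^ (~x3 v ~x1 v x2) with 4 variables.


Enumerate all 16 truth assignments over 4 variables.
Test each against every clause.
Satisfying assignments found: 13.

13


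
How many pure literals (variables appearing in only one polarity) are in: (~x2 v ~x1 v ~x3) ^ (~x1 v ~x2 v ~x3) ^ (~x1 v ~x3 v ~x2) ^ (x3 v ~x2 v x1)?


A pure literal appears in only one polarity across all clauses.
Pure literals: x2 (negative only).
Count = 1.

1


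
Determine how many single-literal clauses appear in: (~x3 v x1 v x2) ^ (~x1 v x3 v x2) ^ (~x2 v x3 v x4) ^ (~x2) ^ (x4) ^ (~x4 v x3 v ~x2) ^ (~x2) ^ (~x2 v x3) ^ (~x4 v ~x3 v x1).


A unit clause contains exactly one literal.
Unit clauses found: (~x2), (x4), (~x2).
Count = 3.

3


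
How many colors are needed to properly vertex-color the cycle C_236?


A cycle on an even number of vertices is bipartite: alternate two colors around the cycle.
Since 236 is even, two colors suffice, and at least two are needed because the graph has edges.
Chromatic number = 2.

2


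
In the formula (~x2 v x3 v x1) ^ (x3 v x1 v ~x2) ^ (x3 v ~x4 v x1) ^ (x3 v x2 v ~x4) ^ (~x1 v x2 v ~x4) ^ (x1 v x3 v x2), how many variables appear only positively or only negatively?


A pure literal appears in only one polarity across all clauses.
Pure literals: x3 (positive only), x4 (negative only).
Count = 2.

2


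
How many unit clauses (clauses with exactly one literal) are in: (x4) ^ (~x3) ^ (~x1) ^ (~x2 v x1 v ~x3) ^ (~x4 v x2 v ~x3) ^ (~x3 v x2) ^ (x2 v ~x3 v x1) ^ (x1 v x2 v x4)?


A unit clause contains exactly one literal.
Unit clauses found: (x4), (~x3), (~x1).
Count = 3.

3


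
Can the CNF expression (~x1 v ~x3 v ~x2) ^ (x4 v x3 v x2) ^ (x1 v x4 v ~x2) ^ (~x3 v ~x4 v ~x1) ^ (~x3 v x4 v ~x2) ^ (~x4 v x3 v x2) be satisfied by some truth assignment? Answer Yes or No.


Check all 16 possible truth assignments.
Number of satisfying assignments found: 7.
The formula is satisfiable.

Yes


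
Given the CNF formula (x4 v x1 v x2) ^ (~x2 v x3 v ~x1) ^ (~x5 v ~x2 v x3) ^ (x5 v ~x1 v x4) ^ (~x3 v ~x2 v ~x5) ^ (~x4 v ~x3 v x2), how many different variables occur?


Identify each distinct variable in the formula.
Variables found: x1, x2, x3, x4, x5.
Total distinct variables = 5.

5


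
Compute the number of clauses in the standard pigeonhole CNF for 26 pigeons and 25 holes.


The PHP encoding has two parts:
1) At-least-one-hole clauses: 26 (one per pigeon, each with 25 literals).
2) At-most-one-pigeon-per-hole clauses: 25 holes * C(26,2) = 25 * 325 = 8125.
Total clauses = 26 + 8125 = 8151.

8151


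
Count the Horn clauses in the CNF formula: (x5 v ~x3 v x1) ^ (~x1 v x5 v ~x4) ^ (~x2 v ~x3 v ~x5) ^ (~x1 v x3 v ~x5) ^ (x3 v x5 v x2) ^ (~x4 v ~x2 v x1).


A Horn clause has at most one positive literal.
Clause 1: 2 positive lit(s) -> not Horn
Clause 2: 1 positive lit(s) -> Horn
Clause 3: 0 positive lit(s) -> Horn
Clause 4: 1 positive lit(s) -> Horn
Clause 5: 3 positive lit(s) -> not Horn
Clause 6: 1 positive lit(s) -> Horn
Total Horn clauses = 4.

4


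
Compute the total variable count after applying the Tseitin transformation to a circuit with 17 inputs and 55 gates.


The Tseitin transformation introduces one auxiliary variable per gate.
Total variables = inputs + gates = 17 + 55 = 72.

72


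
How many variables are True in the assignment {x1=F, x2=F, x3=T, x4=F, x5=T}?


The weight is the number of variables assigned True.
True variables: x3, x5.
Weight = 2.

2


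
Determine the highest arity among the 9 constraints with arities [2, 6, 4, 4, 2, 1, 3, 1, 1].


The arities are: 2, 6, 4, 4, 2, 1, 3, 1, 1.
Scan for the maximum value.
Maximum arity = 6.

6


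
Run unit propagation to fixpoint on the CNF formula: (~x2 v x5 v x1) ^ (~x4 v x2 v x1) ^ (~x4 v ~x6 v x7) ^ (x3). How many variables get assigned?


Unit propagation repeatedly assigns the literal in any unit clause, then simplifies.
Assignments in order: x3 = T.
No further unit clauses remain.
Total variables assigned = 1.

1


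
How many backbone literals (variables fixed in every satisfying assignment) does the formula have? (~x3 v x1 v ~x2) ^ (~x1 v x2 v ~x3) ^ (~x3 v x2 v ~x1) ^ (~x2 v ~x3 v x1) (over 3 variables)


Find all satisfying assignments: 6 model(s).
Check which variables have the same value in every model.
No variable is fixed across all models.
Backbone size = 0.

0


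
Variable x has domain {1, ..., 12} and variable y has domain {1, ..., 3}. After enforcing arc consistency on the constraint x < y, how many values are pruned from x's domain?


For the constraint x < y, x needs a supporting value in y's domain.
x can be at most 2 (one less than y's maximum).
Valid x values from domain: 2 out of 12.
Pruned = 12 - 2 = 10.

10


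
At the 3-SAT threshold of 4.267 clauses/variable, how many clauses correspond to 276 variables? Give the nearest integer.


The 3-SAT phase transition occurs at approximately 4.267 clauses per variable.
m = 4.267 * 276 = 1177.692.
Rounded to nearest integer: 1178.

1178


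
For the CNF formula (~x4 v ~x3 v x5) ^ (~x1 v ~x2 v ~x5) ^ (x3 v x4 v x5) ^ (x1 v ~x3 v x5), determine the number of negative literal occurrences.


Scan each clause for negated literals.
Clause 1: 2 negative; Clause 2: 3 negative; Clause 3: 0 negative; Clause 4: 1 negative.
Total negative literal occurrences = 6.

6


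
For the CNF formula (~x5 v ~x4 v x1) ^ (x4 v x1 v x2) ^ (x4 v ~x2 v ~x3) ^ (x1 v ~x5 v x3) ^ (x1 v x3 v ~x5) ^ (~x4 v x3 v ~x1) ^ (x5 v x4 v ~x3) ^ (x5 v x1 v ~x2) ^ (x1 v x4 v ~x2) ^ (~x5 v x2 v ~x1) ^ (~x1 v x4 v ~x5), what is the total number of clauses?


Each group enclosed in parentheses joined by ^ is one clause.
Counting the conjuncts: 11 clauses.

11


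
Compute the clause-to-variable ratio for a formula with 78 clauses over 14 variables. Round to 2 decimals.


Clause-to-variable ratio = clauses / variables.
78 / 14 = 5.57.

5.57


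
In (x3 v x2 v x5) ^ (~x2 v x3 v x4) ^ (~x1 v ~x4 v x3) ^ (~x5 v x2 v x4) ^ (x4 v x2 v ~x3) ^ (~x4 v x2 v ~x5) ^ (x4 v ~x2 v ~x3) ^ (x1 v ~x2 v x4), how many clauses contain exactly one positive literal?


A definite clause has exactly one positive literal.
Clause 1: 3 positive -> not definite
Clause 2: 2 positive -> not definite
Clause 3: 1 positive -> definite
Clause 4: 2 positive -> not definite
Clause 5: 2 positive -> not definite
Clause 6: 1 positive -> definite
Clause 7: 1 positive -> definite
Clause 8: 2 positive -> not definite
Definite clause count = 3.

3


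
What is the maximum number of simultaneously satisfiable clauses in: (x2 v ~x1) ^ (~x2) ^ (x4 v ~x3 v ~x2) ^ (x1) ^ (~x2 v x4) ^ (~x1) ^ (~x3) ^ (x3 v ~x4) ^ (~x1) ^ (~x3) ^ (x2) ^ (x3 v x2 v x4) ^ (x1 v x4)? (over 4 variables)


Enumerate all 16 truth assignments.
For each, count how many of the 13 clauses are satisfied.
The formula is not fully satisfiable, so the maximum is below 13.
Maximum simultaneously satisfiable clauses = 10.

10


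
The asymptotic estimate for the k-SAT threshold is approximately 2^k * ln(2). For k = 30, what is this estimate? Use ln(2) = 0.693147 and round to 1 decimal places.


Using the asymptotic formula: threshold ~ 2^k * ln(2).
2^30 = 1073741824.
1073741824 * 0.693147 = 744260924.1.

744260924.1


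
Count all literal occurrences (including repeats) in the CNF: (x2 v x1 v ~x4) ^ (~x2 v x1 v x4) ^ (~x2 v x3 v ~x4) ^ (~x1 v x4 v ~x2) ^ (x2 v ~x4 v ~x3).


Clause lengths: 3, 3, 3, 3, 3.
Sum = 3 + 3 + 3 + 3 + 3 = 15.

15


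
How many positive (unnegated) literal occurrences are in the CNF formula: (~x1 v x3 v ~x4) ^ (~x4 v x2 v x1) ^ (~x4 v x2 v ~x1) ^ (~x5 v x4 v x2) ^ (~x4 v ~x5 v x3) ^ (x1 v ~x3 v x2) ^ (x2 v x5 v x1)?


Scan each clause for unnegated literals.
Clause 1: 1 positive; Clause 2: 2 positive; Clause 3: 1 positive; Clause 4: 2 positive; Clause 5: 1 positive; Clause 6: 2 positive; Clause 7: 3 positive.
Total positive literal occurrences = 12.

12


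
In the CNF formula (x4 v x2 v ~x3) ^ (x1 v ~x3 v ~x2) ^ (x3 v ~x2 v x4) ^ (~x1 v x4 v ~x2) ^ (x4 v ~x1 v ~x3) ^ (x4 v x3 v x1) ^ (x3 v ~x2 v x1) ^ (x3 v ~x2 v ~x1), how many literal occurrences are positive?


Scan each clause for unnegated literals.
Clause 1: 2 positive; Clause 2: 1 positive; Clause 3: 2 positive; Clause 4: 1 positive; Clause 5: 1 positive; Clause 6: 3 positive; Clause 7: 2 positive; Clause 8: 1 positive.
Total positive literal occurrences = 13.

13


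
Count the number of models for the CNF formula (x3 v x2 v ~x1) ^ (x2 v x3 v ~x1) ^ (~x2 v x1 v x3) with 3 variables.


Enumerate all 8 truth assignments over 3 variables.
Test each against every clause.
Satisfying assignments found: 6.

6


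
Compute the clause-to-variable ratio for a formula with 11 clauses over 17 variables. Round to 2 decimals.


Clause-to-variable ratio = clauses / variables.
11 / 17 = 0.65.

0.65


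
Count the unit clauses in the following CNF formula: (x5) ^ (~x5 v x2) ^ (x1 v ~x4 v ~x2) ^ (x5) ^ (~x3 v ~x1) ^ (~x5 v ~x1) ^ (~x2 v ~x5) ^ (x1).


A unit clause contains exactly one literal.
Unit clauses found: (x5), (x5), (x1).
Count = 3.

3


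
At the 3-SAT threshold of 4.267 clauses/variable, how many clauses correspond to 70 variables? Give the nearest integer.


The 3-SAT phase transition occurs at approximately 4.267 clauses per variable.
m = 4.267 * 70 = 298.69.
Rounded to nearest integer: 299.

299


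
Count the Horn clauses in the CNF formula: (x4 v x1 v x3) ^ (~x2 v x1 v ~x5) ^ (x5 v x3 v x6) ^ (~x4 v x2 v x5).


A Horn clause has at most one positive literal.
Clause 1: 3 positive lit(s) -> not Horn
Clause 2: 1 positive lit(s) -> Horn
Clause 3: 3 positive lit(s) -> not Horn
Clause 4: 2 positive lit(s) -> not Horn
Total Horn clauses = 1.

1


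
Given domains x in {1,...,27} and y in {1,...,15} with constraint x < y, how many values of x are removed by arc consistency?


For the constraint x < y, x needs a supporting value in y's domain.
x can be at most 14 (one less than y's maximum).
Valid x values from domain: 14 out of 27.
Pruned = 27 - 14 = 13.

13


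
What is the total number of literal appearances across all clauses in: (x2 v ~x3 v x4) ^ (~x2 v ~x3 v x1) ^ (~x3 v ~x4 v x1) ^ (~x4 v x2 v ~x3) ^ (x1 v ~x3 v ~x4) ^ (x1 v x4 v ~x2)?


Clause lengths: 3, 3, 3, 3, 3, 3.
Sum = 3 + 3 + 3 + 3 + 3 + 3 = 18.

18


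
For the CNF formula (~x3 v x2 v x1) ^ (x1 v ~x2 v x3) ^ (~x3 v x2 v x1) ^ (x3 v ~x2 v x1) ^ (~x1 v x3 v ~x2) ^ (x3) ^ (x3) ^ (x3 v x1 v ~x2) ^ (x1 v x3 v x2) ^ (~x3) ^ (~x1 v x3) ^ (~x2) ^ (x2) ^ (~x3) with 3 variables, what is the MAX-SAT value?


Enumerate all 8 truth assignments.
For each, count how many of the 14 clauses are satisfied.
The formula is not fully satisfiable, so the maximum is below 14.
Maximum simultaneously satisfiable clauses = 11.

11


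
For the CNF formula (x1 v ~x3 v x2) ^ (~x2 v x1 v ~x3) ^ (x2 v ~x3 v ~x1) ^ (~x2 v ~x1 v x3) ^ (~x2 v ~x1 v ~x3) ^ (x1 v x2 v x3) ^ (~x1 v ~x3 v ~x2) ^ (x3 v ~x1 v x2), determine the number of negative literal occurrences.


Scan each clause for negated literals.
Clause 1: 1 negative; Clause 2: 2 negative; Clause 3: 2 negative; Clause 4: 2 negative; Clause 5: 3 negative; Clause 6: 0 negative; Clause 7: 3 negative; Clause 8: 1 negative.
Total negative literal occurrences = 14.

14


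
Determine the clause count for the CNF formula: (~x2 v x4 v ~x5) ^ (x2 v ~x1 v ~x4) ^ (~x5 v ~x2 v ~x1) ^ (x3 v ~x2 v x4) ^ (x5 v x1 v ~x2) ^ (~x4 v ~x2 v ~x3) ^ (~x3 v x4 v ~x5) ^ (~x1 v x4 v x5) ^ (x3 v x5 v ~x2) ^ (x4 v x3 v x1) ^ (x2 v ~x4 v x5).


Each group enclosed in parentheses joined by ^ is one clause.
Counting the conjuncts: 11 clauses.

11


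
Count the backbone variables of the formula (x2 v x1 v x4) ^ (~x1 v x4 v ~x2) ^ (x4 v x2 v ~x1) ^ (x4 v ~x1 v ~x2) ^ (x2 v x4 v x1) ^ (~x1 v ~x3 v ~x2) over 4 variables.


Find all satisfying assignments: 9 model(s).
Check which variables have the same value in every model.
No variable is fixed across all models.
Backbone size = 0.

0


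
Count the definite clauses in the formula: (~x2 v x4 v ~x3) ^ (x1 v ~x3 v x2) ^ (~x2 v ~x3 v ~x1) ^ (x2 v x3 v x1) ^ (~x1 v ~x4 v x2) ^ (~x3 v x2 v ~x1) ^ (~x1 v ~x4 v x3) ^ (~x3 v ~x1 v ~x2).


A definite clause has exactly one positive literal.
Clause 1: 1 positive -> definite
Clause 2: 2 positive -> not definite
Clause 3: 0 positive -> not definite
Clause 4: 3 positive -> not definite
Clause 5: 1 positive -> definite
Clause 6: 1 positive -> definite
Clause 7: 1 positive -> definite
Clause 8: 0 positive -> not definite
Definite clause count = 4.

4


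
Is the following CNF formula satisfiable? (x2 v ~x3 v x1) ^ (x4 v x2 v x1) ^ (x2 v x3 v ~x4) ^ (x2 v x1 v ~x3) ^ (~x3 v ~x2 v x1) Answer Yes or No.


Check all 16 possible truth assignments.
Number of satisfying assignments found: 9.
The formula is satisfiable.

Yes


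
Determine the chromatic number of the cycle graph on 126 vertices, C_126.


A cycle on an even number of vertices is bipartite: alternate two colors around the cycle.
Since 126 is even, two colors suffice, and at least two are needed because the graph has edges.
Chromatic number = 2.

2


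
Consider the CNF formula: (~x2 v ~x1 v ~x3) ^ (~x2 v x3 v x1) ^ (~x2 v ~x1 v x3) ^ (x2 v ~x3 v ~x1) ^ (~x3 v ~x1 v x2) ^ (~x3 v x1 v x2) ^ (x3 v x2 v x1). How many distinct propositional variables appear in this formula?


Identify each distinct variable in the formula.
Variables found: x1, x2, x3.
Total distinct variables = 3.

3


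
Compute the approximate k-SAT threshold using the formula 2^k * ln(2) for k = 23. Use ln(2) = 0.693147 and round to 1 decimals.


Using the asymptotic formula: threshold ~ 2^k * ln(2).
2^23 = 8388608.
8388608 * 0.693147 = 5814538.5.

5814538.5


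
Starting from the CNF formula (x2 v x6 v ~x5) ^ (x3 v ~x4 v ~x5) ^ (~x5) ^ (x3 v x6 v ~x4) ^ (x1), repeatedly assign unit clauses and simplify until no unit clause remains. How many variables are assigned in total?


Unit propagation repeatedly assigns the literal in any unit clause, then simplifies.
Assignments in order: x5 = F, x1 = T.
No further unit clauses remain.
Total variables assigned = 2.

2


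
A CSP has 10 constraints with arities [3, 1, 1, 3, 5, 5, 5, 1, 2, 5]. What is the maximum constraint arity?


The arities are: 3, 1, 1, 3, 5, 5, 5, 1, 2, 5.
Scan for the maximum value.
Maximum arity = 5.

5


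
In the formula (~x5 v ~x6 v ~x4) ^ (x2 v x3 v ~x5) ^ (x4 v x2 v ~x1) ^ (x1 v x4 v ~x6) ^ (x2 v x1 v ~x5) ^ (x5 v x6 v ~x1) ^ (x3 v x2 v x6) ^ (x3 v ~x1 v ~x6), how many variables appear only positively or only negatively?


A pure literal appears in only one polarity across all clauses.
Pure literals: x2 (positive only), x3 (positive only).
Count = 2.

2


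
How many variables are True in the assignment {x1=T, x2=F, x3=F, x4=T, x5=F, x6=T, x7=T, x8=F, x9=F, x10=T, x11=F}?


The weight is the number of variables assigned True.
True variables: x1, x4, x6, x7, x10.
Weight = 5.

5


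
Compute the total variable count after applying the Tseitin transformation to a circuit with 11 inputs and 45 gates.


The Tseitin transformation introduces one auxiliary variable per gate.
Total variables = inputs + gates = 11 + 45 = 56.

56


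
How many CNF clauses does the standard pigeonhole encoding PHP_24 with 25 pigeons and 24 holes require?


The PHP encoding has two parts:
1) At-least-one-hole clauses: 25 (one per pigeon, each with 24 literals).
2) At-most-one-pigeon-per-hole clauses: 24 holes * C(25,2) = 24 * 300 = 7200.
Total clauses = 25 + 7200 = 7225.

7225


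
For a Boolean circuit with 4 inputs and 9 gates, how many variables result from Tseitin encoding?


The Tseitin transformation introduces one auxiliary variable per gate.
Total variables = inputs + gates = 4 + 9 = 13.

13


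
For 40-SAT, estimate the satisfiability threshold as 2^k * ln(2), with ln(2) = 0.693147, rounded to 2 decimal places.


Using the asymptotic formula: threshold ~ 2^k * ln(2).
2^40 = 1099511627776.
1099511627776 * 0.693147 = 762123186258.05.

762123186258.05


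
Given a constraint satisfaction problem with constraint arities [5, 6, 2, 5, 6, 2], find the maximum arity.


The arities are: 5, 6, 2, 5, 6, 2.
Scan for the maximum value.
Maximum arity = 6.

6


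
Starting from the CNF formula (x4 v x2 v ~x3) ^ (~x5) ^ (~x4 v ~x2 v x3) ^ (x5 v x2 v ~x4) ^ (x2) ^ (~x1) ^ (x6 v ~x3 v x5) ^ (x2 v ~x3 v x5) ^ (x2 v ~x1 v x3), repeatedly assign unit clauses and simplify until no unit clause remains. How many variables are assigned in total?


Unit propagation repeatedly assigns the literal in any unit clause, then simplifies.
Assignments in order: x5 = F, x2 = T, x1 = F.
No further unit clauses remain.
Total variables assigned = 3.

3


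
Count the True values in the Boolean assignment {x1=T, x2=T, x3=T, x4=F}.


The weight is the number of variables assigned True.
True variables: x1, x2, x3.
Weight = 3.

3


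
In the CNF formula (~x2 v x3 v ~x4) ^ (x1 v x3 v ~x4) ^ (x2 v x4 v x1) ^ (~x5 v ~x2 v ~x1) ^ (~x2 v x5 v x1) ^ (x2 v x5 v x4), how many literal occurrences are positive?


Scan each clause for unnegated literals.
Clause 1: 1 positive; Clause 2: 2 positive; Clause 3: 3 positive; Clause 4: 0 positive; Clause 5: 2 positive; Clause 6: 3 positive.
Total positive literal occurrences = 11.

11


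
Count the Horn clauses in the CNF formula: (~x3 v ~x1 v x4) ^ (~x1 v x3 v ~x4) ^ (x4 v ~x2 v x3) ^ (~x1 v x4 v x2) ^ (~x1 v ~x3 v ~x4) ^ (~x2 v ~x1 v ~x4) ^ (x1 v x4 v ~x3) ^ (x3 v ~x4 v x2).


A Horn clause has at most one positive literal.
Clause 1: 1 positive lit(s) -> Horn
Clause 2: 1 positive lit(s) -> Horn
Clause 3: 2 positive lit(s) -> not Horn
Clause 4: 2 positive lit(s) -> not Horn
Clause 5: 0 positive lit(s) -> Horn
Clause 6: 0 positive lit(s) -> Horn
Clause 7: 2 positive lit(s) -> not Horn
Clause 8: 2 positive lit(s) -> not Horn
Total Horn clauses = 4.

4


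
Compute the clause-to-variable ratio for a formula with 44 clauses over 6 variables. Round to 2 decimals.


Clause-to-variable ratio = clauses / variables.
44 / 6 = 7.33.

7.33


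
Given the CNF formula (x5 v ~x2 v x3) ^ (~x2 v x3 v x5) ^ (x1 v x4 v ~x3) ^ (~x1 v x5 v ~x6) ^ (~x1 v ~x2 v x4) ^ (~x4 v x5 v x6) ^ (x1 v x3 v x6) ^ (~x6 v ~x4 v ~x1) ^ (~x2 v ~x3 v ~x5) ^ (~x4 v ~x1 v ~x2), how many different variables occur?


Identify each distinct variable in the formula.
Variables found: x1, x2, x3, x4, x5, x6.
Total distinct variables = 6.

6


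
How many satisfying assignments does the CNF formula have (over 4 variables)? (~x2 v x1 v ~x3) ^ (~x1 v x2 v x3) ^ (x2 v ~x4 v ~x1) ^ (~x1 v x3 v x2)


Enumerate all 16 truth assignments over 4 variables.
Test each against every clause.
Satisfying assignments found: 11.

11


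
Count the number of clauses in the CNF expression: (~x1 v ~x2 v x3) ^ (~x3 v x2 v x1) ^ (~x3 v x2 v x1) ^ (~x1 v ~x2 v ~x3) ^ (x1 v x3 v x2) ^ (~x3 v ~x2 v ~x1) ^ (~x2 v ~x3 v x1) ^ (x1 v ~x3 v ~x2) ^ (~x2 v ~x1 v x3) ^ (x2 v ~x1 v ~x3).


Each group enclosed in parentheses joined by ^ is one clause.
Counting the conjuncts: 10 clauses.

10


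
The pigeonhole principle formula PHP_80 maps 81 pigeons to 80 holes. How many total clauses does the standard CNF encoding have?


The PHP encoding has two parts:
1) At-least-one-hole clauses: 81 (one per pigeon, each with 80 literals).
2) At-most-one-pigeon-per-hole clauses: 80 holes * C(81,2) = 80 * 3240 = 259200.
Total clauses = 81 + 259200 = 259281.

259281


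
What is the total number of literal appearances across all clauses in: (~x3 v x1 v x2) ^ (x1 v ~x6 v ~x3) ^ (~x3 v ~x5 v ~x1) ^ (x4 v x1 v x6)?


Clause lengths: 3, 3, 3, 3.
Sum = 3 + 3 + 3 + 3 = 12.

12


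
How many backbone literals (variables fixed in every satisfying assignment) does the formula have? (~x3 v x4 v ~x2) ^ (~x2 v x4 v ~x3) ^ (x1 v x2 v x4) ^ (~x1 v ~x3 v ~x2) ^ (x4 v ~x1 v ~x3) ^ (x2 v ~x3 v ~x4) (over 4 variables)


Find all satisfying assignments: 8 model(s).
Check which variables have the same value in every model.
No variable is fixed across all models.
Backbone size = 0.

0


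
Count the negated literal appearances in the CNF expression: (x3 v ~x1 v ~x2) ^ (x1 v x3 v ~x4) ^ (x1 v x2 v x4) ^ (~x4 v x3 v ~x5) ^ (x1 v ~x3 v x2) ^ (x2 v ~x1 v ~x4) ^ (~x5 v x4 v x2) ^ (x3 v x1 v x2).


Scan each clause for negated literals.
Clause 1: 2 negative; Clause 2: 1 negative; Clause 3: 0 negative; Clause 4: 2 negative; Clause 5: 1 negative; Clause 6: 2 negative; Clause 7: 1 negative; Clause 8: 0 negative.
Total negative literal occurrences = 9.

9


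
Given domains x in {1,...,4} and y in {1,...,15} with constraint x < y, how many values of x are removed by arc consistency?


For the constraint x < y, x needs a supporting value in y's domain.
x can be at most 14 (one less than y's maximum).
Valid x values from domain: 4 out of 4.
Pruned = 4 - 4 = 0.

0


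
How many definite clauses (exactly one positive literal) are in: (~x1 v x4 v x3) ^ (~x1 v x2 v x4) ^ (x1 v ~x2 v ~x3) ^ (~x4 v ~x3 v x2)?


A definite clause has exactly one positive literal.
Clause 1: 2 positive -> not definite
Clause 2: 2 positive -> not definite
Clause 3: 1 positive -> definite
Clause 4: 1 positive -> definite
Definite clause count = 2.

2


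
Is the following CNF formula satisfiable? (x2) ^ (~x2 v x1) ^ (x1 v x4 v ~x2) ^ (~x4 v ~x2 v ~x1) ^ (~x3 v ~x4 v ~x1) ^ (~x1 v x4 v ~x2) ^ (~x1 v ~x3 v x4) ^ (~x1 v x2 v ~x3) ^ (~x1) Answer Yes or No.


Check all 16 possible truth assignments.
Number of satisfying assignments found: 0.
The formula is unsatisfiable.

No


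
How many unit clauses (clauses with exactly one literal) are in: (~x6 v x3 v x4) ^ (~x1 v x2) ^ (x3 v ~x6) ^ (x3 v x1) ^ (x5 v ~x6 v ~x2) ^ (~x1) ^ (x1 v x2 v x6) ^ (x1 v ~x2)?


A unit clause contains exactly one literal.
Unit clauses found: (~x1).
Count = 1.

1


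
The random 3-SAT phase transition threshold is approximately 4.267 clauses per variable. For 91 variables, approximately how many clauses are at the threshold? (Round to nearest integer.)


The 3-SAT phase transition occurs at approximately 4.267 clauses per variable.
m = 4.267 * 91 = 388.297.
Rounded to nearest integer: 388.

388


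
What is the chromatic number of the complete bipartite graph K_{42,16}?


K_{42,16} is bipartite by definition: the two parts are independent sets, with every edge crossing between them.
Color all vertices in one part with color 1 and all vertices in the other part with color 2.
Since the graph has at least one edge, one color does not suffice.
Chromatic number = 2.

2


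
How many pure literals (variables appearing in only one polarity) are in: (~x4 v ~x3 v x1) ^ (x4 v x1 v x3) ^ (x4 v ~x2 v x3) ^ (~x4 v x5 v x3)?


A pure literal appears in only one polarity across all clauses.
Pure literals: x1 (positive only), x2 (negative only), x5 (positive only).
Count = 3.

3


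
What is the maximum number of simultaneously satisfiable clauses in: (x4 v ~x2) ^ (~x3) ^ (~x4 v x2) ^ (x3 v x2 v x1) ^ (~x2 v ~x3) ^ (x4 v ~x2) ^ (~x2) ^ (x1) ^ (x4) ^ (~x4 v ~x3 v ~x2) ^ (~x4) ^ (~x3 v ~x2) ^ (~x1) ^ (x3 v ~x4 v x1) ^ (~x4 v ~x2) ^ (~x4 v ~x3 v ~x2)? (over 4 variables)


Enumerate all 16 truth assignments.
For each, count how many of the 16 clauses are satisfied.
The formula is not fully satisfiable, so the maximum is below 16.
Maximum simultaneously satisfiable clauses = 14.

14


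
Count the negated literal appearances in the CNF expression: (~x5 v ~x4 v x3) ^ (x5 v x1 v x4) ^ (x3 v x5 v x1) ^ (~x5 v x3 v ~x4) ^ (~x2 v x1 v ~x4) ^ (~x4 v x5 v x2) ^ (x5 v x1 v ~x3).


Scan each clause for negated literals.
Clause 1: 2 negative; Clause 2: 0 negative; Clause 3: 0 negative; Clause 4: 2 negative; Clause 5: 2 negative; Clause 6: 1 negative; Clause 7: 1 negative.
Total negative literal occurrences = 8.

8


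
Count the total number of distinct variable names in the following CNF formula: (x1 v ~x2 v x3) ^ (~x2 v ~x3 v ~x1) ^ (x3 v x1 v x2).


Identify each distinct variable in the formula.
Variables found: x1, x2, x3.
Total distinct variables = 3.

3


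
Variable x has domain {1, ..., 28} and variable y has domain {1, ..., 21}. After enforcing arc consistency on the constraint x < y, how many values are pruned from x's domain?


For the constraint x < y, x needs a supporting value in y's domain.
x can be at most 20 (one less than y's maximum).
Valid x values from domain: 20 out of 28.
Pruned = 28 - 20 = 8.

8


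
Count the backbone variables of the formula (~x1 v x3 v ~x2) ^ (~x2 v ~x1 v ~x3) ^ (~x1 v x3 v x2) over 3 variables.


Find all satisfying assignments: 5 model(s).
Check which variables have the same value in every model.
No variable is fixed across all models.
Backbone size = 0.

0


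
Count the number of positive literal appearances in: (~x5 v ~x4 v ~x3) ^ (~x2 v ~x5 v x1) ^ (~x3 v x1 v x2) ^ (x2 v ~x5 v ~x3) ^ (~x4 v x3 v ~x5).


Scan each clause for unnegated literals.
Clause 1: 0 positive; Clause 2: 1 positive; Clause 3: 2 positive; Clause 4: 1 positive; Clause 5: 1 positive.
Total positive literal occurrences = 5.

5


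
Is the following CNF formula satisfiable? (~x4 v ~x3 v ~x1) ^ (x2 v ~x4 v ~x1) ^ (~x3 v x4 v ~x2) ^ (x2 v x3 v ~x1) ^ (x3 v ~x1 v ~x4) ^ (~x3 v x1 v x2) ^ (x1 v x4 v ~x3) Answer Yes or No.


Check all 16 possible truth assignments.
Number of satisfying assignments found: 7.
The formula is satisfiable.

Yes


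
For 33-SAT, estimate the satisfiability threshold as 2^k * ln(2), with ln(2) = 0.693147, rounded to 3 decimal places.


Using the asymptotic formula: threshold ~ 2^k * ln(2).
2^33 = 8589934592.
8589934592 * 0.693147 = 5954087392.641.

5954087392.641


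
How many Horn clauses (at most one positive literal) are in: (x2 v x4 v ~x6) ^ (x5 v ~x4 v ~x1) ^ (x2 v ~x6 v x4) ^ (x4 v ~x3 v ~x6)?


A Horn clause has at most one positive literal.
Clause 1: 2 positive lit(s) -> not Horn
Clause 2: 1 positive lit(s) -> Horn
Clause 3: 2 positive lit(s) -> not Horn
Clause 4: 1 positive lit(s) -> Horn
Total Horn clauses = 2.

2


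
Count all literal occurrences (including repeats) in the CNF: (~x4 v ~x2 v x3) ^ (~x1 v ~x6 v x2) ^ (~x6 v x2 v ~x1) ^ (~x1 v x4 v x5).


Clause lengths: 3, 3, 3, 3.
Sum = 3 + 3 + 3 + 3 = 12.

12


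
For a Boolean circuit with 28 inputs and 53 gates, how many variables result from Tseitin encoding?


The Tseitin transformation introduces one auxiliary variable per gate.
Total variables = inputs + gates = 28 + 53 = 81.

81


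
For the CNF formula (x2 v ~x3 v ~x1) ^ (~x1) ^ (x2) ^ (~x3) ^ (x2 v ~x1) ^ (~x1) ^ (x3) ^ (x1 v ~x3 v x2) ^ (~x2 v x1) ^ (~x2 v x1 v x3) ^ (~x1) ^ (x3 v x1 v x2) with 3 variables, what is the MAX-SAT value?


Enumerate all 8 truth assignments.
For each, count how many of the 12 clauses are satisfied.
The formula is not fully satisfiable, so the maximum is below 12.
Maximum simultaneously satisfiable clauses = 10.

10


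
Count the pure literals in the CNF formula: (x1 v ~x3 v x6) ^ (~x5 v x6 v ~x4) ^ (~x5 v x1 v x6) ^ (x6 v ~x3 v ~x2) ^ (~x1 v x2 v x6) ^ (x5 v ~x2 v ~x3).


A pure literal appears in only one polarity across all clauses.
Pure literals: x3 (negative only), x4 (negative only), x6 (positive only).
Count = 3.

3


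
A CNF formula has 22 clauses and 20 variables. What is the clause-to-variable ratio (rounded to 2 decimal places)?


Clause-to-variable ratio = clauses / variables.
22 / 20 = 1.1.

1.1


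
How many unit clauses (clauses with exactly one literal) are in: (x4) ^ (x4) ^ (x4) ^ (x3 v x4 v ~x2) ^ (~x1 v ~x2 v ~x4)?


A unit clause contains exactly one literal.
Unit clauses found: (x4), (x4), (x4).
Count = 3.

3


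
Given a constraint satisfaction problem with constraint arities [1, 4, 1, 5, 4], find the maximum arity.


The arities are: 1, 4, 1, 5, 4.
Scan for the maximum value.
Maximum arity = 5.

5


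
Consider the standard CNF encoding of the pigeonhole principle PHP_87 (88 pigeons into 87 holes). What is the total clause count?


The PHP encoding has two parts:
1) At-least-one-hole clauses: 88 (one per pigeon, each with 87 literals).
2) At-most-one-pigeon-per-hole clauses: 87 holes * C(88,2) = 87 * 3828 = 333036.
Total clauses = 88 + 333036 = 333124.

333124


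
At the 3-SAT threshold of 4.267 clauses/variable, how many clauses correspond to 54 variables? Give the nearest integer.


The 3-SAT phase transition occurs at approximately 4.267 clauses per variable.
m = 4.267 * 54 = 230.418.
Rounded to nearest integer: 230.

230


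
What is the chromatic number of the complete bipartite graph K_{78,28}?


K_{78,28} is bipartite by definition: the two parts are independent sets, with every edge crossing between them.
Color all vertices in one part with color 1 and all vertices in the other part with color 2.
Since the graph has at least one edge, one color does not suffice.
Chromatic number = 2.

2


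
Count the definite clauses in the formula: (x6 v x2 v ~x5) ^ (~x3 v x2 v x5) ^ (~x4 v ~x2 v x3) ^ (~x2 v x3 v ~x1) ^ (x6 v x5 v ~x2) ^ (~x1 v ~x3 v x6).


A definite clause has exactly one positive literal.
Clause 1: 2 positive -> not definite
Clause 2: 2 positive -> not definite
Clause 3: 1 positive -> definite
Clause 4: 1 positive -> definite
Clause 5: 2 positive -> not definite
Clause 6: 1 positive -> definite
Definite clause count = 3.

3


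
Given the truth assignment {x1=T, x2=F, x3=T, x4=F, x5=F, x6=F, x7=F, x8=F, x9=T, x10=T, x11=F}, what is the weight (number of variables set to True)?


The weight is the number of variables assigned True.
True variables: x1, x3, x9, x10.
Weight = 4.

4


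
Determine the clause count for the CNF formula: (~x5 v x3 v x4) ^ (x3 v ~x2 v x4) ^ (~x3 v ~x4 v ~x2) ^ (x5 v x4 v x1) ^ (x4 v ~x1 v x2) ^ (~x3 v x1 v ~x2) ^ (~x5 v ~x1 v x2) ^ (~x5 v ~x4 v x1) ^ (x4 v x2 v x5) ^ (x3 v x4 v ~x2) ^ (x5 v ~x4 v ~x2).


Each group enclosed in parentheses joined by ^ is one clause.
Counting the conjuncts: 11 clauses.

11
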